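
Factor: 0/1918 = 0^1 = 0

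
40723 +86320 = 127043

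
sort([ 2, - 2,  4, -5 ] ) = [ - 5 ,  -  2,2,4]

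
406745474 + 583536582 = 990282056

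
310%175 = 135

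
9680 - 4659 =5021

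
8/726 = 4/363 = 0.01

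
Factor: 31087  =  7^1 * 4441^1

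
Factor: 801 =3^2*89^1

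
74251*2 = 148502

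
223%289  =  223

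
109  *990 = 107910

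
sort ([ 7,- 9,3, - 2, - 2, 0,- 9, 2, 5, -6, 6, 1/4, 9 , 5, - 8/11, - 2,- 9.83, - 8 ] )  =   [ - 9.83, - 9,- 9,-8,  -  6, - 2,  -  2, - 2,-8/11, 0, 1/4,2, 3,5,5, 6,7, 9]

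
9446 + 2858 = 12304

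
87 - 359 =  - 272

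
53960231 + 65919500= 119879731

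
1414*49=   69286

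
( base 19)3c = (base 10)69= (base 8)105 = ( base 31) 27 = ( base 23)30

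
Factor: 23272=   2^3 * 2909^1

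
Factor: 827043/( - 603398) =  - 2^( - 1 )*3^1 * 7^1*17^( - 1)*17747^( - 1 )*39383^1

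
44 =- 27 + 71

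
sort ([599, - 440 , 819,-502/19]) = [  -  440, - 502/19 , 599,819 ]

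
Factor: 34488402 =2^1*3^1*13^1*139^1 * 3181^1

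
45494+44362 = 89856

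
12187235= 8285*1471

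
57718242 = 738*78209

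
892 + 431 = 1323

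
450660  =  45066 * 10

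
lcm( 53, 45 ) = 2385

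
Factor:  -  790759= - 331^1*2389^1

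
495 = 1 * 495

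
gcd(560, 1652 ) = 28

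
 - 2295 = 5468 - 7763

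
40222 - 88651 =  - 48429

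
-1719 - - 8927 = 7208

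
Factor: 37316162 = 2^1*13^1*1435237^1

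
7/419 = 7/419 = 0.02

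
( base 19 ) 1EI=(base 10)645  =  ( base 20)1C5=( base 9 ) 786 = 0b1010000101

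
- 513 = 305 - 818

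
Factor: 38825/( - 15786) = - 2^(  -  1 )*3^(-2 )*5^2*877^( - 1)*1553^1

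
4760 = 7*680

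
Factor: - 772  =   -2^2*193^1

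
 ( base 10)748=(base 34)m0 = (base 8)1354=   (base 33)MM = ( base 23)19C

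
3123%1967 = 1156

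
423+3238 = 3661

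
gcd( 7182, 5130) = 1026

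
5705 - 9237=- 3532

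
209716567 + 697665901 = 907382468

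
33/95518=33/95518 =0.00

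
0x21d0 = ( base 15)2871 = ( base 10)8656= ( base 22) HJA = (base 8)20720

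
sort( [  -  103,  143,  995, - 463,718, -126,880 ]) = [ - 463,-126,-103, 143,  718,880, 995]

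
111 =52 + 59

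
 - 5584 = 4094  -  9678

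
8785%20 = 5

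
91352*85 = 7764920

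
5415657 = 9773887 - 4358230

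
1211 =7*173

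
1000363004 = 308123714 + 692239290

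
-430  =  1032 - 1462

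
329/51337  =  329/51337 =0.01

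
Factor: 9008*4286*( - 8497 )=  - 328054623136 = - 2^5 * 29^1*293^1*563^1*2143^1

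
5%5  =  0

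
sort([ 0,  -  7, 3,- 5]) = [ - 7,-5,  0,3]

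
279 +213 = 492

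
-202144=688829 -890973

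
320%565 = 320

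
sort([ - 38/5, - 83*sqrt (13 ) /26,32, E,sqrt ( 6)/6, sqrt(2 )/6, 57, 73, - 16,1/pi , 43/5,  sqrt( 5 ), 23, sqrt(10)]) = [ - 16, - 83*sqrt ( 13 )/26,  -  38/5, sqrt( 2 ) /6,1/pi, sqrt( 6 ) /6, sqrt(5 ), E, sqrt(10), 43/5, 23,32, 57,73]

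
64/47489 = 64/47489= 0.00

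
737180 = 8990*82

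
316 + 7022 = 7338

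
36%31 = 5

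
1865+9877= 11742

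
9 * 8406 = 75654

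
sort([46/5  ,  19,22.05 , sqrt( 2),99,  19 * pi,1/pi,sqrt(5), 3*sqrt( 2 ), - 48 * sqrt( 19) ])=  [ - 48*sqrt(19),1/pi , sqrt( 2 ),  sqrt(  5), 3*sqrt (2), 46/5,19, 22.05 , 19*pi,99]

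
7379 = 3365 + 4014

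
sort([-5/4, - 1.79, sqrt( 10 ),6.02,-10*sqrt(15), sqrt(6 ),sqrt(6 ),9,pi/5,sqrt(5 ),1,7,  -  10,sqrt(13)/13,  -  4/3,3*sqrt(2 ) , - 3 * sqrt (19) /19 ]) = [-10*sqrt(15 ),-10, - 1.79, - 4/3,  -  5/4,-3*sqrt(19 )/19,  sqrt(13 ) /13,pi/5,1,sqrt( 5 ),sqrt(6 ),sqrt(6),sqrt(10 ), 3*sqrt( 2), 6.02, 7,9 ] 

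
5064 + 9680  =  14744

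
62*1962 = 121644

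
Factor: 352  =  2^5*11^1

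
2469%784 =117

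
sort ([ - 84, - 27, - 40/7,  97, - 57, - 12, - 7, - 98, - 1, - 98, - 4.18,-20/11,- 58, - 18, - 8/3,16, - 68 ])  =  [ - 98, - 98,  -  84, - 68,-58, - 57,- 27, - 18 ,  -  12,  -  7, - 40/7, - 4.18, - 8/3,-20/11, - 1, 16,97 ]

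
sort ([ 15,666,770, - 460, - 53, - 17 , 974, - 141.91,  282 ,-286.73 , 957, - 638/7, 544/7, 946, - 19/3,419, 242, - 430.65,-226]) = [ - 460, - 430.65,-286.73, - 226,-141.91,-638/7, - 53, -17,-19/3,15, 544/7, 242,282, 419,666,770, 946,957 , 974]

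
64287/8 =8035 + 7/8 = 8035.88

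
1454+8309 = 9763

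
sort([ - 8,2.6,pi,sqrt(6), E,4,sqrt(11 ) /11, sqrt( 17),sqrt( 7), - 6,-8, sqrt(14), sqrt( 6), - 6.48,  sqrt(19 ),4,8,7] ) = [  -  8 , - 8, - 6.48, - 6,sqrt( 11)/11,sqrt( 6 ),sqrt( 6) , 2.6,sqrt(7 ),E,pi, sqrt(14 ), 4,4,sqrt ( 17), sqrt (19),7,8 ]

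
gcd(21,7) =7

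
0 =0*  806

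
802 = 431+371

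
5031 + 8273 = 13304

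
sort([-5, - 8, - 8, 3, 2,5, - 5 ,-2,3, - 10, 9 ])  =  [ - 10, -8,-8, - 5  , - 5, - 2,2 , 3, 3,5,  9]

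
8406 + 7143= 15549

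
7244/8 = 1811/2 =905.50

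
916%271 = 103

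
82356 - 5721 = 76635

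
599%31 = 10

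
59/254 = 59/254 = 0.23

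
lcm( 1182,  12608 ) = 37824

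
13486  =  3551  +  9935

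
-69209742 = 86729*( -798)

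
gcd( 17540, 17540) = 17540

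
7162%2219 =505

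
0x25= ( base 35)12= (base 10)37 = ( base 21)1G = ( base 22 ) 1f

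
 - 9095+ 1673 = -7422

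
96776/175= 553 + 1/175 = 553.01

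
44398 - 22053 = 22345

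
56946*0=0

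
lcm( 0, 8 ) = 0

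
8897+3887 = 12784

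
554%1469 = 554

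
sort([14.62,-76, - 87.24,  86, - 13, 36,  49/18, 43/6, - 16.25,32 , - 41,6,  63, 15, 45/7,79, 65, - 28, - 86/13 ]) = [ -87.24, - 76,  -  41, - 28, - 16.25, - 13, - 86/13,  49/18,6, 45/7, 43/6, 14.62, 15, 32, 36, 63 , 65, 79, 86] 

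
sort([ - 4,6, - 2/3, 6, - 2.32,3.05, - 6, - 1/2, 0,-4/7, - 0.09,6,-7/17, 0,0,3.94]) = [-6,-4, - 2.32, - 2/3,  -  4/7, - 1/2, - 7/17, - 0.09,0,0,0,  3.05, 3.94, 6,6, 6] 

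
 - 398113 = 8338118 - 8736231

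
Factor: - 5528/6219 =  - 8/9 = - 2^3*3^( - 2 ) 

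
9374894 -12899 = 9361995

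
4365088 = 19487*224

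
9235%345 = 265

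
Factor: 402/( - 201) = -2 = - 2^1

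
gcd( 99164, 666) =2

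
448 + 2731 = 3179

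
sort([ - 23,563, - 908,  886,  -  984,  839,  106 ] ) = [ - 984, - 908, - 23, 106, 563, 839 , 886 ] 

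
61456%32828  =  28628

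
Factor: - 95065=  - 5^1*19013^1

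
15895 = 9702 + 6193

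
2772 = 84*33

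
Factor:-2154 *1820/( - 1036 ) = 2^1*3^1*5^1*13^1*37^ ( - 1 )*359^1=140010/37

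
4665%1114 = 209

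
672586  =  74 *9089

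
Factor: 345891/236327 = 3^1*7^(  -  1) * 53^ ( - 1) *181^1 = 543/371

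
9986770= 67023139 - 57036369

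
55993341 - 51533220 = 4460121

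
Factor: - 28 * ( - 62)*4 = 2^5*7^1*31^1 = 6944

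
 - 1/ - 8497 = 1/8497 = 0.00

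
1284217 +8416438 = 9700655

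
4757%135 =32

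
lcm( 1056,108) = 9504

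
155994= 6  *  25999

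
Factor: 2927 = 2927^1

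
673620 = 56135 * 12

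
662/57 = 11  +  35/57 = 11.61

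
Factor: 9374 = 2^1*43^1*109^1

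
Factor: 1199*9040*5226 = 2^5*3^1*5^1 * 11^1*13^1*67^1*109^1 * 113^1= 56644404960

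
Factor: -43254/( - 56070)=27/35= 3^3*5^( - 1 ) * 7^( - 1 ) 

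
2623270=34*77155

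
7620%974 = 802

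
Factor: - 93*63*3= - 3^4*7^1*31^1 = - 17577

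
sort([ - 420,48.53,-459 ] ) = [ - 459, - 420, 48.53 ] 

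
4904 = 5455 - 551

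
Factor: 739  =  739^1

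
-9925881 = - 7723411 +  - 2202470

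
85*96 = 8160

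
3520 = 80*44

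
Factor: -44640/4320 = -31/3 = - 3^( - 1)*31^1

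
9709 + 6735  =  16444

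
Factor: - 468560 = - 2^4* 5^1*5857^1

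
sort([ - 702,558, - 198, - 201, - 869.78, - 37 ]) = [-869.78 , - 702, - 201,  -  198, - 37,558]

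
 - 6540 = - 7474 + 934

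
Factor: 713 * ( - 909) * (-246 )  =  159436782 = 2^1*3^3*23^1* 31^1*41^1*101^1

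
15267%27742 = 15267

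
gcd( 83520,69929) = 1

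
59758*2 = 119516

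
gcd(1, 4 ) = 1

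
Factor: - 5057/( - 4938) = 2^(-1)*3^(-1)*13^1*389^1*823^( - 1 )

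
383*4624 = 1770992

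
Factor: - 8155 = -5^1*7^1*233^1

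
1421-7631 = -6210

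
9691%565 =86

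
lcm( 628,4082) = 8164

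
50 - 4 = 46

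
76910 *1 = 76910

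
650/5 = 130 = 130.00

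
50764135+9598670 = 60362805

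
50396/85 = 50396/85=592.89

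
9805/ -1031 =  - 10 + 505/1031 = - 9.51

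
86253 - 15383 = 70870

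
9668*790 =7637720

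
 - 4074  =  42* ( - 97)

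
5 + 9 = 14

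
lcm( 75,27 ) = 675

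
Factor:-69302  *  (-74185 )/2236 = 2570584435/1118  =  2^ ( - 1)* 5^1*13^(-1 )*37^1*43^ (-1)*401^1*34651^1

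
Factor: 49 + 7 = 2^3*7^1 = 56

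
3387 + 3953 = 7340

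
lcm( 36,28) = 252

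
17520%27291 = 17520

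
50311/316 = 159 +67/316 = 159.21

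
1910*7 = 13370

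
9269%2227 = 361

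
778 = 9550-8772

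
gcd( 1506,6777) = 753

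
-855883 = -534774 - 321109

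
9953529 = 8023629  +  1929900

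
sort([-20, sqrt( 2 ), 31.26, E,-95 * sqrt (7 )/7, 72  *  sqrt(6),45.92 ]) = [ - 95*sqrt(7)/7,-20, sqrt( 2 ),  E,31.26, 45.92,72 * sqrt( 6 ) ]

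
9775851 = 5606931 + 4168920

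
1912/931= 1912/931 = 2.05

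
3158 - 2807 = 351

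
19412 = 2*9706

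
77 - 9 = 68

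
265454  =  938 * 283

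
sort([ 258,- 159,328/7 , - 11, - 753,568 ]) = [ - 753,- 159,-11,328/7,258,568 ]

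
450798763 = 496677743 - 45878980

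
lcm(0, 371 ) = 0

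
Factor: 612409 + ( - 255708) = 356701^1 = 356701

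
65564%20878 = 2930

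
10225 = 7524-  - 2701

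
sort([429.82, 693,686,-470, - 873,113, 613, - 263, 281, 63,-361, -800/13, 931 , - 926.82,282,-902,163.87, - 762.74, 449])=[-926.82,- 902,-873,-762.74 ,-470, - 361, - 263,  -  800/13,  63,  113,163.87, 281,  282,429.82, 449,613,686, 693,  931 ]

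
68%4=0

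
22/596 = 11/298 = 0.04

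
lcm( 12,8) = 24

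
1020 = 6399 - 5379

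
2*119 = 238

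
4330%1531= 1268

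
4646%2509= 2137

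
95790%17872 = 6430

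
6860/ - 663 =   -  6860/663 = - 10.35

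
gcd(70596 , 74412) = 1908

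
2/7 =2/7= 0.29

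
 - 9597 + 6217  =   - 3380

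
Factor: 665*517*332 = 114143260 = 2^2*5^1 * 7^1 * 11^1*19^1*47^1 * 83^1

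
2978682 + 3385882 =6364564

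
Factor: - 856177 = - 7^2*101^1* 173^1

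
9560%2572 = 1844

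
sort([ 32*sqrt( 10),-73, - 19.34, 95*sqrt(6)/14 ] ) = [- 73,-19.34,95*sqrt( 6)/14,32*sqrt( 10)]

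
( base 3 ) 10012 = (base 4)1112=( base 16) 56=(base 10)86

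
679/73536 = 679/73536 = 0.01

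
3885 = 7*555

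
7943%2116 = 1595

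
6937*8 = 55496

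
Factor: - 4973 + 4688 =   -  285 = - 3^1*5^1*19^1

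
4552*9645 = 43904040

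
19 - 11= 8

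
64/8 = 8 = 8.00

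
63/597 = 21/199 = 0.11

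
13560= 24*565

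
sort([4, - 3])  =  [ - 3 , 4 ] 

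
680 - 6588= - 5908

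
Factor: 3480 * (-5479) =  - 19066920   =  - 2^3*3^1*5^1*29^1*5479^1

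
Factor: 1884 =2^2*3^1*157^1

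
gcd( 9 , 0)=9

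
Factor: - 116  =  -2^2 *29^1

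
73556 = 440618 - 367062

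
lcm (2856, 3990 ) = 271320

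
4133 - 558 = 3575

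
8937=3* 2979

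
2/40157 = 2/40157= 0.00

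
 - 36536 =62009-98545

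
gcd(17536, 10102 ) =2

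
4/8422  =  2/4211  =  0.00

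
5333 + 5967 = 11300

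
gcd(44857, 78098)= 1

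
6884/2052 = 1721/513 =3.35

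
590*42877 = 25297430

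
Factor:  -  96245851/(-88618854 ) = 2^( - 1 )*3^( - 1)*13^1*467^( -1 )*31627^(-1)*7403527^1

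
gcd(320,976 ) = 16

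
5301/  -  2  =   - 2651 + 1/2 = - 2650.50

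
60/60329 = 60/60329 = 0.00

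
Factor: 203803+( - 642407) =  -2^2 *47^1*2333^1 = - 438604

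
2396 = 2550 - 154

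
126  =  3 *42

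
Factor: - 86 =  - 2^1*43^1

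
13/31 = 13/31 =0.42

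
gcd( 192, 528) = 48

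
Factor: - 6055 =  - 5^1 * 7^1 *173^1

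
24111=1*24111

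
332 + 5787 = 6119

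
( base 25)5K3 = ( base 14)1472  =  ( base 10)3628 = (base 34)34O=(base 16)e2c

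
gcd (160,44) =4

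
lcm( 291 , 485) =1455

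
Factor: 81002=2^1 * 101^1* 401^1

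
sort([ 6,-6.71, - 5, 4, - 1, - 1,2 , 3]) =[ - 6.71, - 5,  -  1, - 1, 2,3, 4,6 ] 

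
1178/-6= - 197+2/3 =-196.33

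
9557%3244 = 3069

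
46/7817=46/7817=0.01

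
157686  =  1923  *82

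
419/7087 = 419/7087 = 0.06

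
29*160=4640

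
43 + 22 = 65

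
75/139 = 75/139 =0.54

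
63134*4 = 252536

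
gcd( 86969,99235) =1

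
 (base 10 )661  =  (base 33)K1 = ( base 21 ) 1aa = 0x295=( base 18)20D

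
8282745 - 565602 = 7717143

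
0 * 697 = 0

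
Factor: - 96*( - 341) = 2^5*3^1 * 11^1*31^1 = 32736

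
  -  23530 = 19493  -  43023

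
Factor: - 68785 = -5^1*13757^1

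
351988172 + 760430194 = 1112418366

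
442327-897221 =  - 454894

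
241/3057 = 241/3057  =  0.08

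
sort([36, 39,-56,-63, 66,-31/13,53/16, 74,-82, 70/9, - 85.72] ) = [ - 85.72,-82 , -63, - 56 ,-31/13, 53/16 , 70/9, 36,39, 66,74]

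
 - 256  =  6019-6275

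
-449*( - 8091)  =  3632859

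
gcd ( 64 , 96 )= 32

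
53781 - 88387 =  - 34606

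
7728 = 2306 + 5422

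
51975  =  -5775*(-9)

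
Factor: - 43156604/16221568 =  - 10789151/4055392 = - 2^( - 5)*11^( - 1 )*41^( - 1)*281^( - 1 ) * 1163^1*9277^1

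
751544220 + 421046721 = 1172590941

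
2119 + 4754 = 6873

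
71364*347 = 24763308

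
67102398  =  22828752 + 44273646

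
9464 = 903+8561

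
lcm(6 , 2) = 6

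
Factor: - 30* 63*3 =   -  2^1*3^4*5^1*7^1  =  - 5670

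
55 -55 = 0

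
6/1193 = 6/1193 = 0.01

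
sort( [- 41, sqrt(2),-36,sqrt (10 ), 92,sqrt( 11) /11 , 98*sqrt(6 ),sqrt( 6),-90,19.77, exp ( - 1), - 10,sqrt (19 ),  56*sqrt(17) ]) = [ - 90,  -  41 ,-36, -10, sqrt(11)/11,exp(-1),sqrt (2 ),  sqrt( 6),sqrt(10 ),sqrt( 19) , 19.77, 92,56*sqrt(17),98*sqrt( 6)] 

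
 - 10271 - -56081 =45810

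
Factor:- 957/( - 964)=2^(-2)*3^1 *11^1*29^1 *241^ ( - 1)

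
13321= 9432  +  3889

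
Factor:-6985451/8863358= -2^( - 1 )*7^( - 1)*11^2*17^( - 1 ) * 167^( - 1)*223^(  -  1) * 57731^1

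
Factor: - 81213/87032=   -  2^( - 3)*3^1*43^( - 1 )*107^1 = -321/344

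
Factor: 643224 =2^3*3^1*26801^1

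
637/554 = 1 + 83/554 = 1.15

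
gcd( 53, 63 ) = 1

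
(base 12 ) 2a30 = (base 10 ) 4932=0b1001101000100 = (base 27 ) 6ki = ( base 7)20244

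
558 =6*93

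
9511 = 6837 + 2674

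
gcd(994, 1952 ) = 2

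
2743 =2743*1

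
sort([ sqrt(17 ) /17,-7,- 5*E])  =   [-5 * E, - 7, sqrt(17) /17 ]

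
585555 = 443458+142097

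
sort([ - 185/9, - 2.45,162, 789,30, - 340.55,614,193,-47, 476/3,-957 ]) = [ - 957, - 340.55, - 47, - 185/9, - 2.45, 30, 476/3, 162,193, 614, 789]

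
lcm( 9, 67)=603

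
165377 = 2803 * 59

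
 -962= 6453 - 7415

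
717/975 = 239/325=0.74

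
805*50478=40634790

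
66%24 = 18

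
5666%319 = 243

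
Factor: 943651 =943651^1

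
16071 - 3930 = 12141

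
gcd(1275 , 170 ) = 85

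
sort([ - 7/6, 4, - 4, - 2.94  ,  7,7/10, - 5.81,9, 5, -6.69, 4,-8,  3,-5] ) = [ - 8, - 6.69,  -  5.81, - 5,- 4, - 2.94, - 7/6, 7/10 , 3, 4,  4, 5,7,9 ] 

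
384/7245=128/2415  =  0.05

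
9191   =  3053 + 6138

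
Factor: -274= - 2^1*137^1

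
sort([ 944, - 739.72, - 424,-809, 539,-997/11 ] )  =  [-809, - 739.72 ,- 424, - 997/11 , 539,944 ]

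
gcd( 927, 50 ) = 1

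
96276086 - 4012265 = 92263821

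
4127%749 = 382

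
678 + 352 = 1030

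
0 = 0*7059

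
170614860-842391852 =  -671776992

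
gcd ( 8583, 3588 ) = 3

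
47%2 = 1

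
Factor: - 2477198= - 2^1*1238599^1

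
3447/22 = 156 + 15/22 = 156.68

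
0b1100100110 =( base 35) n1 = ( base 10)806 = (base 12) 572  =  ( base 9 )1085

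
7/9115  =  7/9115 = 0.00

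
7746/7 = 7746/7 = 1106.57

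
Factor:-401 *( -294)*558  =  65784852=2^2*3^3*7^2*31^1 * 401^1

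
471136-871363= - 400227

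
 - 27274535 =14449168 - 41723703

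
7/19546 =7/19546 = 0.00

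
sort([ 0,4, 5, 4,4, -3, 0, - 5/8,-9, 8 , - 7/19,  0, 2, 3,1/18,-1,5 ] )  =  [ - 9, - 3, - 1, - 5/8, - 7/19, 0, 0, 0,1/18, 2,3,4, 4, 4 , 5, 5,8]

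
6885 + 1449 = 8334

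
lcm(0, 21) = 0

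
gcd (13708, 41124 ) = 13708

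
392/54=7+7/27  =  7.26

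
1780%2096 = 1780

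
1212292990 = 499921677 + 712371313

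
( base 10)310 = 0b100110110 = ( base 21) EG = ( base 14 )182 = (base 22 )e2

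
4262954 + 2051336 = 6314290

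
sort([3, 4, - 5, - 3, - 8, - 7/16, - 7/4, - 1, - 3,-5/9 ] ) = [ -8 , - 5, - 3, - 3, - 7/4, -1, - 5/9,-7/16,3, 4]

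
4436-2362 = 2074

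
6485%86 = 35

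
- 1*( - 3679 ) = 3679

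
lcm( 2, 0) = 0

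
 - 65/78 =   -  5/6 = - 0.83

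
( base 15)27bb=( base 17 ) 1c71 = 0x2135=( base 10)8501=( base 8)20465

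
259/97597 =259/97597=0.00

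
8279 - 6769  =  1510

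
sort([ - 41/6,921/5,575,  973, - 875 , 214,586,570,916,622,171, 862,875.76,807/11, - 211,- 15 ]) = [  -  875,-211,-15,-41/6,807/11, 171, 921/5, 214, 570,575,586,622,862 , 875.76,916, 973] 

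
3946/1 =3946 = 3946.00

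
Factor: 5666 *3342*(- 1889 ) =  - 2^2*3^1*557^1*1889^1 *2833^1= - 35769673308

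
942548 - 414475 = 528073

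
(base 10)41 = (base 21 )1k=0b101001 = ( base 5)131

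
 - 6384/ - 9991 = 6384/9991 = 0.64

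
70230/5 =14046 = 14046.00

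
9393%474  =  387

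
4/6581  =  4/6581 =0.00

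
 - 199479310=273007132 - 472486442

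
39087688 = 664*58867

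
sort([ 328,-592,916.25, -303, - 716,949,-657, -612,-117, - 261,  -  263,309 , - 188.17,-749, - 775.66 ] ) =[ - 775.66,-749, - 716 , - 657,-612, - 592,-303, - 263, - 261,-188.17,-117, 309, 328, 916.25, 949 ] 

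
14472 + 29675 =44147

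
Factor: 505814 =2^1*47^1 * 5381^1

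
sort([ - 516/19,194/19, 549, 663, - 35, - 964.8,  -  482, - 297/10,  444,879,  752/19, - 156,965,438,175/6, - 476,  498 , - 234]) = [ - 964.8,- 482, - 476, - 234,-156, - 35, - 297/10,-516/19 , 194/19, 175/6,752/19 , 438,444, 498,549,  663  ,  879,  965]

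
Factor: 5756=2^2 * 1439^1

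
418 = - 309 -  - 727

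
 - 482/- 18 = 26 + 7/9 =26.78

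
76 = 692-616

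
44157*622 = 27465654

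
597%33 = 3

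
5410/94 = 2705/47 = 57.55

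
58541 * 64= 3746624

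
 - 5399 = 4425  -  9824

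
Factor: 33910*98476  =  3339321160 = 2^3*5^1*7^1 * 3391^1* 3517^1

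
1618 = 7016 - 5398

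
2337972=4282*546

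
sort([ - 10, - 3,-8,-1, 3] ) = [ - 10,-8,  -  3, - 1, 3 ] 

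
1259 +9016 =10275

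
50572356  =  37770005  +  12802351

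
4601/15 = 306+11/15= 306.73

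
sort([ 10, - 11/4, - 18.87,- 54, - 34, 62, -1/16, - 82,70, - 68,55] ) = [ - 82, - 68,  -  54, - 34,-18.87, - 11/4, - 1/16,10 , 55,62,70 ]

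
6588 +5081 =11669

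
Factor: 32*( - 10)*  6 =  - 1920 = - 2^7*3^1*5^1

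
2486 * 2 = 4972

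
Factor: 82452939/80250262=2^( - 1 )*3^1*19^( - 1 )*37^ ( - 1)*71^1*521^1*743^1*57077^( - 1 )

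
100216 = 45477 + 54739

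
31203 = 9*3467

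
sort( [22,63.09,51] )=[22, 51,  63.09]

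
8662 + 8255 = 16917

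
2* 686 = 1372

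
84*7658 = 643272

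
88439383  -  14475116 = 73964267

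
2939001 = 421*6981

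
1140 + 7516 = 8656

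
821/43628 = 821/43628 = 0.02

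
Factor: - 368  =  -2^4*23^1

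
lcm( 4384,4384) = 4384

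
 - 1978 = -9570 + 7592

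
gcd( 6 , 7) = 1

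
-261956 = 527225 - 789181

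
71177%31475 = 8227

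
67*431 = 28877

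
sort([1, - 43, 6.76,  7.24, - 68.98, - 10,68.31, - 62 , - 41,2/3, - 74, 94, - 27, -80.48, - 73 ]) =[-80.48,-74, - 73, - 68.98, - 62, - 43, - 41, - 27, - 10,  2/3,1 , 6.76, 7.24,  68.31,94]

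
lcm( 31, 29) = 899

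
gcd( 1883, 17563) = 7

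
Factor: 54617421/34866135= 18205807/11622045 = 3^( - 1 )*5^( - 1 )*59^1*308573^1*774803^(- 1 ) 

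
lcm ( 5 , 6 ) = 30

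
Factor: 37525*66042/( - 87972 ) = -413037675/14662 = - 2^( - 1 ) * 3^2*5^2*19^1*79^1 * 1223^1 * 7331^( - 1) 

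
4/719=4/719 = 0.01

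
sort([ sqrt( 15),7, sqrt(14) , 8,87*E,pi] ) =[ pi,sqrt( 14 ), sqrt( 15),7, 8, 87* E]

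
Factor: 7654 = 2^1*43^1*89^1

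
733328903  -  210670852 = 522658051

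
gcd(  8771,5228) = 1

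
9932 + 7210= 17142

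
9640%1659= 1345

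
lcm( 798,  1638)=31122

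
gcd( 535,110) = 5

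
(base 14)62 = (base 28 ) 32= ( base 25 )3B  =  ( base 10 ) 86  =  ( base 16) 56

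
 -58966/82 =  - 29483/41 = - 719.10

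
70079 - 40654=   29425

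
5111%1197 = 323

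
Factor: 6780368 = 2^4* 7^1  *60539^1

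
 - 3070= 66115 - 69185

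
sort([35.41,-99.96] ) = [ - 99.96, 35.41]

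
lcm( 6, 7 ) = 42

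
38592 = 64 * 603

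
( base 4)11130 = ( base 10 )348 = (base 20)H8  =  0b101011100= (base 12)250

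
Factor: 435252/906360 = 437/910 =2^( - 1 )*5^( - 1)*7^ ( - 1) * 13^( - 1)*19^1  *  23^1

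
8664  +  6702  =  15366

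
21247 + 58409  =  79656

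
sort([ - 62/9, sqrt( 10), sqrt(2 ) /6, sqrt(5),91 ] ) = [ - 62/9, sqrt ( 2)/6, sqrt ( 5), sqrt( 10 ), 91 ]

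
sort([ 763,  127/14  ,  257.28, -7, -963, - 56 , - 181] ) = [ - 963 , - 181,-56,- 7 , 127/14, 257.28 , 763] 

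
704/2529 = 704/2529 = 0.28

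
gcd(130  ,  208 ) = 26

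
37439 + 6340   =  43779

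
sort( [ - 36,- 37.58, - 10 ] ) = [ -37.58,-36, - 10 ]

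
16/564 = 4/141 = 0.03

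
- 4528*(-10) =45280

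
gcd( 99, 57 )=3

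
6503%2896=711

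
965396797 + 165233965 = 1130630762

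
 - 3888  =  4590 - 8478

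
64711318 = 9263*6986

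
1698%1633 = 65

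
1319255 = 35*37693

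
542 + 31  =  573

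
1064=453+611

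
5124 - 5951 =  - 827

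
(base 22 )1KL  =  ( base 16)3b1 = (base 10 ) 945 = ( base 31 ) UF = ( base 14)4b7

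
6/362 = 3/181 = 0.02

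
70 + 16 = 86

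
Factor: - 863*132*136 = -2^5  *3^1*11^1*17^1*863^1 = -15492576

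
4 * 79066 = 316264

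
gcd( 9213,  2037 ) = 3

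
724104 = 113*6408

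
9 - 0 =9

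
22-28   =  - 6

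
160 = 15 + 145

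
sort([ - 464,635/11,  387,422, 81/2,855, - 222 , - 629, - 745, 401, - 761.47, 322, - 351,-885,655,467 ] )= [-885, - 761.47, - 745,-629, -464, - 351,  -  222 , 81/2, 635/11,322, 387, 401, 422,467,  655,855 ] 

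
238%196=42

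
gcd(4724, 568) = 4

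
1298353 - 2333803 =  - 1035450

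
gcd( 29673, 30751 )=7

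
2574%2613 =2574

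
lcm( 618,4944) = 4944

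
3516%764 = 460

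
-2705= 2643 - 5348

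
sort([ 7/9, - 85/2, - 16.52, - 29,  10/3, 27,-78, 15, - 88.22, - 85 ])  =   [-88.22, - 85,- 78, - 85/2, - 29, - 16.52,7/9,10/3,15, 27 ]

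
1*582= 582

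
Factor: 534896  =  2^4*101^1 *331^1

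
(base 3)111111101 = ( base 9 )14441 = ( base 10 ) 9838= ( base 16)266E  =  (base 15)2DAD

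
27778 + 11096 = 38874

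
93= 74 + 19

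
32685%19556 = 13129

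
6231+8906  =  15137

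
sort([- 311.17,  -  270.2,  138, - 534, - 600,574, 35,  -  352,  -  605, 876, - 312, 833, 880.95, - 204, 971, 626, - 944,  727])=[ - 944, - 605, - 600,-534, - 352, - 312, - 311.17, - 270.2, - 204,  35, 138,  574,626, 727,833,876 , 880.95, 971] 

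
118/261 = 118/261=0.45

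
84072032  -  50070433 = 34001599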